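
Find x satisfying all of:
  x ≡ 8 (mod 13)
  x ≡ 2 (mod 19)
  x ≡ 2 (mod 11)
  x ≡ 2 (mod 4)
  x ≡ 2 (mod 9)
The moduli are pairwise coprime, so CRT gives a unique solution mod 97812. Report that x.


Product of moduli M = 13 · 19 · 11 · 4 · 9 = 97812.
Merge one congruence at a time:
  Start: x ≡ 8 (mod 13).
  Combine with x ≡ 2 (mod 19); new modulus lcm = 247.
    Write x = 8 + 13·t and substitute into x ≡ 2 (mod 19): 13·t ≡ 2 − 8 = -6 (mod 19).
    Reduce coefficients mod 19: 13·t ≡ 13 (mod 19).
    The inverse of 13 mod 19 is 3 (since 13·3 = 39 = 2·19 + 1), so t ≡ 3·13 = 39 ≡ 1 (mod 19).
    Then x = 8 + 13·1 = 21, valid modulo lcm(13, 19) = 247: x ≡ 21 (mod 247).
  Combine with x ≡ 2 (mod 11); new modulus lcm = 2717.
    Write x = 21 + 247·t and substitute into x ≡ 2 (mod 11): 247·t ≡ 2 − 21 = -19 (mod 11).
    Reduce coefficients mod 11: 5·t ≡ 3 (mod 11).
    The inverse of 5 mod 11 is 9 (since 5·9 = 45 = 4·11 + 1), so t ≡ 9·3 = 27 ≡ 5 (mod 11).
    Then x = 21 + 247·5 = 1256, valid modulo lcm(247, 11) = 2717: x ≡ 1256 (mod 2717).
  Combine with x ≡ 2 (mod 4); new modulus lcm = 10868.
    Write x = 1256 + 2717·t and substitute into x ≡ 2 (mod 4): 2717·t ≡ 2 − 1256 = -1254 (mod 4).
    Reduce coefficients mod 4: 1·t ≡ 2 (mod 4).
    So t ≡ 2 (mod 4).
    Then x = 1256 + 2717·2 = 6690, valid modulo lcm(2717, 4) = 10868: x ≡ 6690 (mod 10868).
  Combine with x ≡ 2 (mod 9); new modulus lcm = 97812.
    Write x = 6690 + 10868·t and substitute into x ≡ 2 (mod 9): 10868·t ≡ 2 − 6690 = -6688 (mod 9).
    Reduce coefficients mod 9: 5·t ≡ 8 (mod 9).
    The inverse of 5 mod 9 is 2 (since 5·2 = 10 = 1·9 + 1), so t ≡ 2·8 = 16 ≡ 7 (mod 9).
    Then x = 6690 + 10868·7 = 82766, valid modulo lcm(10868, 9) = 97812: x ≡ 82766 (mod 97812).
Verify against each original: 82766 mod 13 = 8, 82766 mod 19 = 2, 82766 mod 11 = 2, 82766 mod 4 = 2, 82766 mod 9 = 2.

x ≡ 82766 (mod 97812).


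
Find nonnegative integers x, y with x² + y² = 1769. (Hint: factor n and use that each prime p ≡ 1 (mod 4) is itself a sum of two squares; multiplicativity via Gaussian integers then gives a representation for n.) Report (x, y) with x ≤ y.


Step 1: Factor n = 1769 = 29 · 61.
Step 2: Check the mod-4 condition on each prime factor: 29 ≡ 1 (mod 4), exponent 1; 61 ≡ 1 (mod 4), exponent 1.
All primes ≡ 3 (mod 4) appear to even exponent (or don't appear), so by the two-squares theorem n IS expressible as a sum of two squares.
Step 3: Build a representation. Here n = 29 · 61 is a product of primes ≡ 1 (mod 4). Each prime p ≡ 1 (mod 4) is itself a sum of two squares; find a² by testing p − a² for a perfect square:
  29: 29 − 1² = 28, 29 − 2² = 25 = 5² ⇒ 29 = 2² + 5².
  61: 61 − 1² = 60, 61 − 2² = 57, 61 − 3² = 52, 61 − 4² = 45, 61 − 5² = 36 = 6² ⇒ 61 = 5² + 6².
  Combine using the Brahmagupta–Fibonacci identity (a² + b²)(c² + d²) = (ac − bd)² + (ad + bc)² = (ac + bd)² + (ad − bc)²:
  29 · 61 = 1769: from (2² + 5²)(5² + 6²), take (2·5 − 5·6, 2·6 + 5·5) = (10 − 30, 12 + 25) = (-20, 37); dropping signs (only squares matter) gives (20, 37); check 20² + 37² = 400 + 1369 = 1769 ✓.
Step 4: Order so x ≤ y and verify: 20² + 37² = 400 + 1369 = 1769 = n. ✓

n = 1769 = 20² + 37² (one valid representation with x ≤ y).


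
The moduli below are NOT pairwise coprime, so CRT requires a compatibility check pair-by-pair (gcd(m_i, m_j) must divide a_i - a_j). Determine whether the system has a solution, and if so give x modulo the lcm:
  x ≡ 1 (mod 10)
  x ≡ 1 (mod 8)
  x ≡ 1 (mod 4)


Moduli 10, 8, 4 are not pairwise coprime, so CRT works modulo lcm(m_i) when all pairwise compatibility conditions hold.
Pairwise compatibility: gcd(m_i, m_j) must divide a_i - a_j for every pair.
Merge one congruence at a time:
  Start: x ≡ 1 (mod 10).
  Combine with x ≡ 1 (mod 8): gcd(10, 8) = 2; 1 - 1 = 0, which IS divisible by 2, so compatible.
    Write x = 1 + 10·t and substitute into x ≡ 1 (mod 8): 10·t ≡ 1 − 1 = 0 (mod 8).
    Divide the congruence (and modulus) by g = 2: 5·t ≡ 0 (mod 4).
    Reduce coefficients mod 4: 1·t ≡ 0 (mod 4).
    So t ≡ 0 (mod 4).
    Then x = 1 + 10·0 = 1, valid modulo lcm(10, 8) = 40: x ≡ 1 (mod 40).
  Combine with x ≡ 1 (mod 4): gcd(40, 4) = 4; 1 - 1 = 0, which IS divisible by 4, so compatible.
    Write x = 1 + 40·t and substitute into x ≡ 1 (mod 4): 40·t ≡ 1 − 1 = 0 (mod 4).
    Divide the congruence (and modulus) by g = 4: 10·t ≡ 0 (mod 1).
    Modulo 1 every t works; take t = 0.
    Then x = 1 + 40·0 = 1, valid modulo lcm(40, 4) = 40: x ≡ 1 (mod 40).
Verify: 1 mod 10 = 1, 1 mod 8 = 1, 1 mod 4 = 1.

x ≡ 1 (mod 40).


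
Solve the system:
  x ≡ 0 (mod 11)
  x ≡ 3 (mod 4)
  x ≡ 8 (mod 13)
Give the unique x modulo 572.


Moduli 11, 4, 13 are pairwise coprime; by CRT there is a unique solution modulo M = 11 · 4 · 13 = 572.
Solve pairwise, accumulating the modulus:
  Start with x ≡ 0 (mod 11).
  Combine with x ≡ 3 (mod 4): since gcd(11, 4) = 1, we get a unique residue mod 44.
    Write x = 0 + 11·t and substitute into x ≡ 3 (mod 4): 11·t ≡ 3 − 0 = 3 (mod 4).
    Reduce coefficients mod 4: 3·t ≡ 3 (mod 4).
    The inverse of 3 mod 4 is 3 (since 3·3 = 9 = 2·4 + 1), so t ≡ 3·3 = 9 ≡ 1 (mod 4).
    Then x = 0 + 11·1 = 11, valid modulo lcm(11, 4) = 44: x ≡ 11 (mod 44).
  Combine with x ≡ 8 (mod 13): since gcd(44, 13) = 1, we get a unique residue mod 572.
    Write x = 11 + 44·t and substitute into x ≡ 8 (mod 13): 44·t ≡ 8 − 11 = -3 (mod 13).
    Reduce coefficients mod 13: 5·t ≡ 10 (mod 13).
    The inverse of 5 mod 13 is 8 (since 5·8 = 40 = 3·13 + 1), so t ≡ 8·10 = 80 ≡ 2 (mod 13).
    Then x = 11 + 44·2 = 99, valid modulo lcm(44, 13) = 572: x ≡ 99 (mod 572).
Verify: 99 mod 11 = 0 ✓, 99 mod 4 = 3 ✓, 99 mod 13 = 8 ✓.

x ≡ 99 (mod 572).


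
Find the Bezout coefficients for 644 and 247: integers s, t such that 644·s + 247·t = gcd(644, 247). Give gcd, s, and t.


Euclidean algorithm on (644, 247) — divide until remainder is 0:
  644 = 2 · 247 + 150
  247 = 1 · 150 + 97
  150 = 1 · 97 + 53
  97 = 1 · 53 + 44
  53 = 1 · 44 + 9
  44 = 4 · 9 + 8
  9 = 1 · 8 + 1
  8 = 8 · 1 + 0
gcd(644, 247) = 1.
Track Bezout coefficients alongside the remainders: start with r₀ = 644 = a·1 + b·0 (s = 1, t = 0) and r₁ = 247 = a·0 + b·1 (s = 0, t = 1); each new remainder r_{k+1} = r_{k-1} − q_k·r_k inherits s_{k+1} = s_{k-1} − q_k·s_k, t_{k+1} = t_{k-1} − q_k·t_k, so r_k = a·s_k + b·t_k at every step:
  q = 2: r = 150, s = 1 − 2·0 = 1, t = 0 − 2·1 = -2  (check: 644·1 + 247·(-2) = 150)
  q = 1: r = 97, s = 0 − 1·1 = -1, t = 1 − 1·(-2) = 3  (check: 644·(-1) + 247·3 = 97)
  q = 1: r = 53, s = 1 − 1·(-1) = 2, t = -2 − 1·3 = -5  (check: 644·2 + 247·(-5) = 53)
  q = 1: r = 44, s = -1 − 1·2 = -3, t = 3 − 1·(-5) = 8  (check: 644·(-3) + 247·8 = 44)
  q = 1: r = 9, s = 2 − 1·(-3) = 5, t = -5 − 1·8 = -13  (check: 644·5 + 247·(-13) = 9)
  q = 4: r = 8, s = -3 − 4·5 = -23, t = 8 − 4·(-13) = 60  (check: 644·(-23) + 247·60 = 8)
  q = 1: r = 1, s = 5 − 1·(-23) = 28, t = -13 − 1·60 = -73  (check: 644·28 + 247·(-73) = 1)
The row with r = 1 (the gcd) gives the Bezout coefficients s = 28, t = -73.
Result: 644 · (28) + 247 · (-73) = 1.

gcd(644, 247) = 1; s = 28, t = -73 (check: 644·28 + 247·(-73) = 1).


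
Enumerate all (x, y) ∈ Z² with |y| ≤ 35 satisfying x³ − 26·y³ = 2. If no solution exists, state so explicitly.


The equation is x³ - 26y³ = 2. For fixed y, x³ = 26·y³ + 2, so a solution requires the RHS to be a perfect cube.
Strategy: iterate y from -35 to 35, compute RHS = 26·y³ + 2, and check whether it is a (positive or negative) perfect cube.
Check small values of y:
  y = 0: RHS = 2 is not a perfect cube.
  y = 1: RHS = 28 is not a perfect cube.
  y = -1: RHS = -24 is not a perfect cube.
  y = 2: RHS = 210 is not a perfect cube.
  y = -2: RHS = -206 is not a perfect cube.
  y = 3: RHS = 704 is not a perfect cube.
  y = -3: RHS = -700 is not a perfect cube.
Continuing the search up to |y| = 35 finds no solutions either.
No (x, y) in the scanned range satisfies the equation.

No integer solutions with |y| ≤ 35.


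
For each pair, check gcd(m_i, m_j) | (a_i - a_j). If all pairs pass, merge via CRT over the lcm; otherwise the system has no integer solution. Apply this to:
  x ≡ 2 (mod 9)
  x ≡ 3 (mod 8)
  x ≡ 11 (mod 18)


Moduli 9, 8, 18 are not pairwise coprime, so CRT works modulo lcm(m_i) when all pairwise compatibility conditions hold.
Pairwise compatibility: gcd(m_i, m_j) must divide a_i - a_j for every pair.
Merge one congruence at a time:
  Start: x ≡ 2 (mod 9).
  Combine with x ≡ 3 (mod 8): gcd(9, 8) = 1; 3 - 2 = 1, which IS divisible by 1, so compatible.
    Write x = 2 + 9·t and substitute into x ≡ 3 (mod 8): 9·t ≡ 3 − 2 = 1 (mod 8).
    Reduce coefficients mod 8: 1·t ≡ 1 (mod 8).
    So t ≡ 1 (mod 8).
    Then x = 2 + 9·1 = 11, valid modulo lcm(9, 8) = 72: x ≡ 11 (mod 72).
  Combine with x ≡ 11 (mod 18): gcd(72, 18) = 18; 11 - 11 = 0, which IS divisible by 18, so compatible.
    Write x = 11 + 72·t and substitute into x ≡ 11 (mod 18): 72·t ≡ 11 − 11 = 0 (mod 18).
    Divide the congruence (and modulus) by g = 18: 4·t ≡ 0 (mod 1).
    Modulo 1 every t works; take t = 0.
    Then x = 11 + 72·0 = 11, valid modulo lcm(72, 18) = 72: x ≡ 11 (mod 72).
Verify: 11 mod 9 = 2, 11 mod 8 = 3, 11 mod 18 = 11.

x ≡ 11 (mod 72).


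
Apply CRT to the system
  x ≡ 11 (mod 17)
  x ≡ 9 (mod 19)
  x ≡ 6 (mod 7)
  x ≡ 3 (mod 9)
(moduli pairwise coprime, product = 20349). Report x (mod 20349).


Product of moduli M = 17 · 19 · 7 · 9 = 20349.
Merge one congruence at a time:
  Start: x ≡ 11 (mod 17).
  Combine with x ≡ 9 (mod 19); new modulus lcm = 323.
    Write x = 11 + 17·t and substitute into x ≡ 9 (mod 19): 17·t ≡ 9 − 11 = -2 (mod 19).
    Reduce coefficients mod 19: 17·t ≡ 17 (mod 19).
    The inverse of 17 mod 19 is 9 (since 17·9 = 153 = 8·19 + 1), so t ≡ 9·17 = 153 ≡ 1 (mod 19).
    Then x = 11 + 17·1 = 28, valid modulo lcm(17, 19) = 323: x ≡ 28 (mod 323).
  Combine with x ≡ 6 (mod 7); new modulus lcm = 2261.
    Write x = 28 + 323·t and substitute into x ≡ 6 (mod 7): 323·t ≡ 6 − 28 = -22 (mod 7).
    Reduce coefficients mod 7: 1·t ≡ 6 (mod 7).
    So t ≡ 6 (mod 7).
    Then x = 28 + 323·6 = 1966, valid modulo lcm(323, 7) = 2261: x ≡ 1966 (mod 2261).
  Combine with x ≡ 3 (mod 9); new modulus lcm = 20349.
    Write x = 1966 + 2261·t and substitute into x ≡ 3 (mod 9): 2261·t ≡ 3 − 1966 = -1963 (mod 9).
    Reduce coefficients mod 9: 2·t ≡ 8 (mod 9).
    The inverse of 2 mod 9 is 5 (since 2·5 = 10 = 1·9 + 1), so t ≡ 5·8 = 40 ≡ 4 (mod 9).
    Then x = 1966 + 2261·4 = 11010, valid modulo lcm(2261, 9) = 20349: x ≡ 11010 (mod 20349).
Verify against each original: 11010 mod 17 = 11, 11010 mod 19 = 9, 11010 mod 7 = 6, 11010 mod 9 = 3.

x ≡ 11010 (mod 20349).


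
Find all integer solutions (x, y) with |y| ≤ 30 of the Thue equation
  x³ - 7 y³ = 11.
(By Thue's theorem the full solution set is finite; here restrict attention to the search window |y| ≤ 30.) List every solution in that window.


The equation is x³ - 7y³ = 11. For fixed y, x³ = 7·y³ + 11, so a solution requires the RHS to be a perfect cube.
Strategy: iterate y from -30 to 30, compute RHS = 7·y³ + 11, and check whether it is a (positive or negative) perfect cube.
Check small values of y:
  y = 0: RHS = 11 is not a perfect cube.
  y = 1: RHS = 18 is not a perfect cube.
  y = -1: RHS = 4 is not a perfect cube.
  y = 2: RHS = 67 is not a perfect cube.
  y = -2: RHS = -45 is not a perfect cube.
  y = 3: RHS = 200 is not a perfect cube.
  y = -3: RHS = -178 is not a perfect cube.
Continuing the search up to |y| = 30 finds no solutions either.
No (x, y) in the scanned range satisfies the equation.

No integer solutions with |y| ≤ 30.


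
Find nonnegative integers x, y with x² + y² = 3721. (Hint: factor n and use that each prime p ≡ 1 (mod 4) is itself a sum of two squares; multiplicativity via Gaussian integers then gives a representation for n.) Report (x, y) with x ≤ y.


Step 1: Factor n = 3721 = 61^2.
Step 2: Check the mod-4 condition on each prime factor: 61 ≡ 1 (mod 4), exponent 2.
All primes ≡ 3 (mod 4) appear to even exponent (or don't appear), so by the two-squares theorem n IS expressible as a sum of two squares.
Step 3: Build a representation. Here n = 61 · 61 is a product of primes ≡ 1 (mod 4). Each prime p ≡ 1 (mod 4) is itself a sum of two squares; find a² by testing p − a² for a perfect square:
  61: 61 − 1² = 60, 61 − 2² = 57, 61 − 3² = 52, 61 − 4² = 45, 61 − 5² = 36 = 6² ⇒ 61 = 5² + 6².
  Combine using the Brahmagupta–Fibonacci identity (a² + b²)(c² + d²) = (ac − bd)² + (ad + bc)² = (ac + bd)² + (ad − bc)²:
  61 · 61 = 3721: from (5² + 6²)(5² + 6²), take (5·5 − 6·6, 5·6 + 6·5) = (25 − 36, 30 + 30) = (-11, 60); dropping signs (only squares matter) gives (11, 60); check 11² + 60² = 121 + 3600 = 3721 ✓.
Step 4: Order so x ≤ y and verify: 11² + 60² = 121 + 3600 = 3721 = n. ✓

n = 3721 = 11² + 60² (one valid representation with x ≤ y).


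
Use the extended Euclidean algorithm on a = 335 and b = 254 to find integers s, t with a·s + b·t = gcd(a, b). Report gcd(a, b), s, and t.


Euclidean algorithm on (335, 254) — divide until remainder is 0:
  335 = 1 · 254 + 81
  254 = 3 · 81 + 11
  81 = 7 · 11 + 4
  11 = 2 · 4 + 3
  4 = 1 · 3 + 1
  3 = 3 · 1 + 0
gcd(335, 254) = 1.
Track Bezout coefficients alongside the remainders: start with r₀ = 335 = a·1 + b·0 (s = 1, t = 0) and r₁ = 254 = a·0 + b·1 (s = 0, t = 1); each new remainder r_{k+1} = r_{k-1} − q_k·r_k inherits s_{k+1} = s_{k-1} − q_k·s_k, t_{k+1} = t_{k-1} − q_k·t_k, so r_k = a·s_k + b·t_k at every step:
  q = 1: r = 81, s = 1 − 1·0 = 1, t = 0 − 1·1 = -1  (check: 335·1 + 254·(-1) = 81)
  q = 3: r = 11, s = 0 − 3·1 = -3, t = 1 − 3·(-1) = 4  (check: 335·(-3) + 254·4 = 11)
  q = 7: r = 4, s = 1 − 7·(-3) = 22, t = -1 − 7·4 = -29  (check: 335·22 + 254·(-29) = 4)
  q = 2: r = 3, s = -3 − 2·22 = -47, t = 4 − 2·(-29) = 62  (check: 335·(-47) + 254·62 = 3)
  q = 1: r = 1, s = 22 − 1·(-47) = 69, t = -29 − 1·62 = -91  (check: 335·69 + 254·(-91) = 1)
The row with r = 1 (the gcd) gives the Bezout coefficients s = 69, t = -91.
Result: 335 · (69) + 254 · (-91) = 1.

gcd(335, 254) = 1; s = 69, t = -91 (check: 335·69 + 254·(-91) = 1).


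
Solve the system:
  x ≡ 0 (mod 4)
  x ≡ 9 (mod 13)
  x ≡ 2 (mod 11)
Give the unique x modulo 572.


Moduli 4, 13, 11 are pairwise coprime; by CRT there is a unique solution modulo M = 4 · 13 · 11 = 572.
Solve pairwise, accumulating the modulus:
  Start with x ≡ 0 (mod 4).
  Combine with x ≡ 9 (mod 13): since gcd(4, 13) = 1, we get a unique residue mod 52.
    Write x = 0 + 4·t and substitute into x ≡ 9 (mod 13): 4·t ≡ 9 − 0 = 9 (mod 13).
    The inverse of 4 mod 13 is 10 (since 4·10 = 40 = 3·13 + 1), so t ≡ 10·9 = 90 ≡ 12 (mod 13).
    Then x = 0 + 4·12 = 48, valid modulo lcm(4, 13) = 52: x ≡ 48 (mod 52).
  Combine with x ≡ 2 (mod 11): since gcd(52, 11) = 1, we get a unique residue mod 572.
    Write x = 48 + 52·t and substitute into x ≡ 2 (mod 11): 52·t ≡ 2 − 48 = -46 (mod 11).
    Reduce coefficients mod 11: 8·t ≡ 9 (mod 11).
    The inverse of 8 mod 11 is 7 (since 8·7 = 56 = 5·11 + 1), so t ≡ 7·9 = 63 ≡ 8 (mod 11).
    Then x = 48 + 52·8 = 464, valid modulo lcm(52, 11) = 572: x ≡ 464 (mod 572).
Verify: 464 mod 4 = 0 ✓, 464 mod 13 = 9 ✓, 464 mod 11 = 2 ✓.

x ≡ 464 (mod 572).


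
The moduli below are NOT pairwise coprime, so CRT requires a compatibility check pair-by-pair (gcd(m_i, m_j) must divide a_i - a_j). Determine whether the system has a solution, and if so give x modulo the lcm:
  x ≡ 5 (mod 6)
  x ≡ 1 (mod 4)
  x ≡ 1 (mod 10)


Moduli 6, 4, 10 are not pairwise coprime, so CRT works modulo lcm(m_i) when all pairwise compatibility conditions hold.
Pairwise compatibility: gcd(m_i, m_j) must divide a_i - a_j for every pair.
Merge one congruence at a time:
  Start: x ≡ 5 (mod 6).
  Combine with x ≡ 1 (mod 4): gcd(6, 4) = 2; 1 - 5 = -4, which IS divisible by 2, so compatible.
    Write x = 5 + 6·t and substitute into x ≡ 1 (mod 4): 6·t ≡ 1 − 5 = -4 (mod 4).
    Divide the congruence (and modulus) by g = 2: 3·t ≡ -2 (mod 2).
    Reduce coefficients mod 2: 1·t ≡ 0 (mod 2).
    So t ≡ 0 (mod 2).
    Then x = 5 + 6·0 = 5, valid modulo lcm(6, 4) = 12: x ≡ 5 (mod 12).
  Combine with x ≡ 1 (mod 10): gcd(12, 10) = 2; 1 - 5 = -4, which IS divisible by 2, so compatible.
    Write x = 5 + 12·t and substitute into x ≡ 1 (mod 10): 12·t ≡ 1 − 5 = -4 (mod 10).
    Divide the congruence (and modulus) by g = 2: 6·t ≡ -2 (mod 5).
    Reduce coefficients mod 5: 1·t ≡ 3 (mod 5).
    So t ≡ 3 (mod 5).
    Then x = 5 + 12·3 = 41, valid modulo lcm(12, 10) = 60: x ≡ 41 (mod 60).
Verify: 41 mod 6 = 5, 41 mod 4 = 1, 41 mod 10 = 1.

x ≡ 41 (mod 60).


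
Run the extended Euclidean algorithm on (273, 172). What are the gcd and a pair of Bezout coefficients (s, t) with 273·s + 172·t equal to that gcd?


Euclidean algorithm on (273, 172) — divide until remainder is 0:
  273 = 1 · 172 + 101
  172 = 1 · 101 + 71
  101 = 1 · 71 + 30
  71 = 2 · 30 + 11
  30 = 2 · 11 + 8
  11 = 1 · 8 + 3
  8 = 2 · 3 + 2
  3 = 1 · 2 + 1
  2 = 2 · 1 + 0
gcd(273, 172) = 1.
Track Bezout coefficients alongside the remainders: start with r₀ = 273 = a·1 + b·0 (s = 1, t = 0) and r₁ = 172 = a·0 + b·1 (s = 0, t = 1); each new remainder r_{k+1} = r_{k-1} − q_k·r_k inherits s_{k+1} = s_{k-1} − q_k·s_k, t_{k+1} = t_{k-1} − q_k·t_k, so r_k = a·s_k + b·t_k at every step:
  q = 1: r = 101, s = 1 − 1·0 = 1, t = 0 − 1·1 = -1  (check: 273·1 + 172·(-1) = 101)
  q = 1: r = 71, s = 0 − 1·1 = -1, t = 1 − 1·(-1) = 2  (check: 273·(-1) + 172·2 = 71)
  q = 1: r = 30, s = 1 − 1·(-1) = 2, t = -1 − 1·2 = -3  (check: 273·2 + 172·(-3) = 30)
  q = 2: r = 11, s = -1 − 2·2 = -5, t = 2 − 2·(-3) = 8  (check: 273·(-5) + 172·8 = 11)
  q = 2: r = 8, s = 2 − 2·(-5) = 12, t = -3 − 2·8 = -19  (check: 273·12 + 172·(-19) = 8)
  q = 1: r = 3, s = -5 − 1·12 = -17, t = 8 − 1·(-19) = 27  (check: 273·(-17) + 172·27 = 3)
  q = 2: r = 2, s = 12 − 2·(-17) = 46, t = -19 − 2·27 = -73  (check: 273·46 + 172·(-73) = 2)
  q = 1: r = 1, s = -17 − 1·46 = -63, t = 27 − 1·(-73) = 100  (check: 273·(-63) + 172·100 = 1)
The row with r = 1 (the gcd) gives the Bezout coefficients s = -63, t = 100.
Result: 273 · (-63) + 172 · (100) = 1.

gcd(273, 172) = 1; s = -63, t = 100 (check: 273·(-63) + 172·100 = 1).


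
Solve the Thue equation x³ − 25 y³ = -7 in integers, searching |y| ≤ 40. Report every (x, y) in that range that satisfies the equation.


The equation is x³ - 25y³ = -7. For fixed y, x³ = 25·y³ − 7, so a solution requires the RHS to be a perfect cube.
Strategy: iterate y from -40 to 40, compute RHS = 25·y³ − 7, and check whether it is a (positive or negative) perfect cube.
Check small values of y:
  y = 0: RHS = -7 is not a perfect cube.
  y = 1: RHS = 18 is not a perfect cube.
  y = -1: RHS = -32 is not a perfect cube.
  y = 2: RHS = 193 is not a perfect cube.
  y = -2: RHS = -207 is not a perfect cube.
  y = 3: RHS = 668 is not a perfect cube.
  y = -3: RHS = -682 is not a perfect cube.
Continuing the search up to |y| = 40 finds no solutions either.
No (x, y) in the scanned range satisfies the equation.

No integer solutions with |y| ≤ 40.


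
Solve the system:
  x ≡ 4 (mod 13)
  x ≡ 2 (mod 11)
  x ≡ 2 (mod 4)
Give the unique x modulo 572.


Moduli 13, 11, 4 are pairwise coprime; by CRT there is a unique solution modulo M = 13 · 11 · 4 = 572.
Solve pairwise, accumulating the modulus:
  Start with x ≡ 4 (mod 13).
  Combine with x ≡ 2 (mod 11): since gcd(13, 11) = 1, we get a unique residue mod 143.
    Write x = 4 + 13·t and substitute into x ≡ 2 (mod 11): 13·t ≡ 2 − 4 = -2 (mod 11).
    Reduce coefficients mod 11: 2·t ≡ 9 (mod 11).
    The inverse of 2 mod 11 is 6 (since 2·6 = 12 = 1·11 + 1), so t ≡ 6·9 = 54 ≡ 10 (mod 11).
    Then x = 4 + 13·10 = 134, valid modulo lcm(13, 11) = 143: x ≡ 134 (mod 143).
  Combine with x ≡ 2 (mod 4): since gcd(143, 4) = 1, we get a unique residue mod 572.
    Write x = 134 + 143·t and substitute into x ≡ 2 (mod 4): 143·t ≡ 2 − 134 = -132 (mod 4).
    Reduce coefficients mod 4: 3·t ≡ 0 (mod 4).
    The inverse of 3 mod 4 is 3 (since 3·3 = 9 = 2·4 + 1), so t ≡ 3·0 = 0 ≡ 0 (mod 4).
    Then x = 134 + 143·0 = 134, valid modulo lcm(143, 4) = 572: x ≡ 134 (mod 572).
Verify: 134 mod 13 = 4 ✓, 134 mod 11 = 2 ✓, 134 mod 4 = 2 ✓.

x ≡ 134 (mod 572).


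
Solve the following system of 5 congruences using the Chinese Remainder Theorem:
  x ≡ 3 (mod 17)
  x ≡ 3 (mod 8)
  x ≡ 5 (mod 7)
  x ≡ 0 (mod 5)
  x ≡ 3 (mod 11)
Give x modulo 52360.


Product of moduli M = 17 · 8 · 7 · 5 · 11 = 52360.
Merge one congruence at a time:
  Start: x ≡ 3 (mod 17).
  Combine with x ≡ 3 (mod 8); new modulus lcm = 136.
    Write x = 3 + 17·t and substitute into x ≡ 3 (mod 8): 17·t ≡ 3 − 3 = 0 (mod 8).
    Reduce coefficients mod 8: 1·t ≡ 0 (mod 8).
    So t ≡ 0 (mod 8).
    Then x = 3 + 17·0 = 3, valid modulo lcm(17, 8) = 136: x ≡ 3 (mod 136).
  Combine with x ≡ 5 (mod 7); new modulus lcm = 952.
    Write x = 3 + 136·t and substitute into x ≡ 5 (mod 7): 136·t ≡ 5 − 3 = 2 (mod 7).
    Reduce coefficients mod 7: 3·t ≡ 2 (mod 7).
    The inverse of 3 mod 7 is 5 (since 3·5 = 15 = 2·7 + 1), so t ≡ 5·2 = 10 ≡ 3 (mod 7).
    Then x = 3 + 136·3 = 411, valid modulo lcm(136, 7) = 952: x ≡ 411 (mod 952).
  Combine with x ≡ 0 (mod 5); new modulus lcm = 4760.
    Write x = 411 + 952·t and substitute into x ≡ 0 (mod 5): 952·t ≡ 0 − 411 = -411 (mod 5).
    Reduce coefficients mod 5: 2·t ≡ 4 (mod 5).
    The inverse of 2 mod 5 is 3 (since 2·3 = 6 = 1·5 + 1), so t ≡ 3·4 = 12 ≡ 2 (mod 5).
    Then x = 411 + 952·2 = 2315, valid modulo lcm(952, 5) = 4760: x ≡ 2315 (mod 4760).
  Combine with x ≡ 3 (mod 11); new modulus lcm = 52360.
    Write x = 2315 + 4760·t and substitute into x ≡ 3 (mod 11): 4760·t ≡ 3 − 2315 = -2312 (mod 11).
    Reduce coefficients mod 11: 8·t ≡ 9 (mod 11).
    The inverse of 8 mod 11 is 7 (since 8·7 = 56 = 5·11 + 1), so t ≡ 7·9 = 63 ≡ 8 (mod 11).
    Then x = 2315 + 4760·8 = 40395, valid modulo lcm(4760, 11) = 52360: x ≡ 40395 (mod 52360).
Verify against each original: 40395 mod 17 = 3, 40395 mod 8 = 3, 40395 mod 7 = 5, 40395 mod 5 = 0, 40395 mod 11 = 3.

x ≡ 40395 (mod 52360).


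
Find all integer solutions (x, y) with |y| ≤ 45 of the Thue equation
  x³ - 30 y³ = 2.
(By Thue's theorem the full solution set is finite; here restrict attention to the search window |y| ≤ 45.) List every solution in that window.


The equation is x³ - 30y³ = 2. For fixed y, x³ = 30·y³ + 2, so a solution requires the RHS to be a perfect cube.
Strategy: iterate y from -45 to 45, compute RHS = 30·y³ + 2, and check whether it is a (positive or negative) perfect cube.
Check small values of y:
  y = 0: RHS = 2 is not a perfect cube.
  y = 1: RHS = 32 is not a perfect cube.
  y = -1: RHS = -28 is not a perfect cube.
  y = 2: RHS = 242 is not a perfect cube.
  y = -2: RHS = -238 is not a perfect cube.
  y = 3: RHS = 812 is not a perfect cube.
  y = -3: RHS = -808 is not a perfect cube.
Continuing the search up to |y| = 45 finds no solutions either.
No (x, y) in the scanned range satisfies the equation.

No integer solutions with |y| ≤ 45.


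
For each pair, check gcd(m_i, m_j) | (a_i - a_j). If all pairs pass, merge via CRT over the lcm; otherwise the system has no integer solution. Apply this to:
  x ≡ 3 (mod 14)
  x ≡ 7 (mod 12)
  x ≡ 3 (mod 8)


Moduli 14, 12, 8 are not pairwise coprime, so CRT works modulo lcm(m_i) when all pairwise compatibility conditions hold.
Pairwise compatibility: gcd(m_i, m_j) must divide a_i - a_j for every pair.
Merge one congruence at a time:
  Start: x ≡ 3 (mod 14).
  Combine with x ≡ 7 (mod 12): gcd(14, 12) = 2; 7 - 3 = 4, which IS divisible by 2, so compatible.
    Write x = 3 + 14·t and substitute into x ≡ 7 (mod 12): 14·t ≡ 7 − 3 = 4 (mod 12).
    Divide the congruence (and modulus) by g = 2: 7·t ≡ 2 (mod 6).
    Reduce coefficients mod 6: 1·t ≡ 2 (mod 6).
    So t ≡ 2 (mod 6).
    Then x = 3 + 14·2 = 31, valid modulo lcm(14, 12) = 84: x ≡ 31 (mod 84).
  Combine with x ≡ 3 (mod 8): gcd(84, 8) = 4; 3 - 31 = -28, which IS divisible by 4, so compatible.
    Write x = 31 + 84·t and substitute into x ≡ 3 (mod 8): 84·t ≡ 3 − 31 = -28 (mod 8).
    Divide the congruence (and modulus) by g = 4: 21·t ≡ -7 (mod 2).
    Reduce coefficients mod 2: 1·t ≡ 1 (mod 2).
    So t ≡ 1 (mod 2).
    Then x = 31 + 84·1 = 115, valid modulo lcm(84, 8) = 168: x ≡ 115 (mod 168).
Verify: 115 mod 14 = 3, 115 mod 12 = 7, 115 mod 8 = 3.

x ≡ 115 (mod 168).


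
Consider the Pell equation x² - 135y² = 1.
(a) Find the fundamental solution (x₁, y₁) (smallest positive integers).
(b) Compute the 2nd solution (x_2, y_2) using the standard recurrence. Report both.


Step 1: Find the fundamental solution (x₁, y₁) of x² - 135y² = 1.
  Expand √135 as a continued fraction. a₀ = ⌊√135⌋ = 11; iterate m_{k+1} = d_k·a_k − m_k, d_{k+1} = (135 − m_{k+1}²)/d_k, a_{k+1} = ⌊(a₀ + m_{k+1})/d_{k+1}⌋ (starting m₀ = 0, d₀ = 1), with convergents p_k = a_k·p_{k-1} + p_{k-2}, q_k = a_k·q_{k-1} + q_{k-2} (p₋₁ = 1, q₋₁ = 0):
  k = 0: a₀ = 11; p₀/q₀ = 11/1; p₀² − 135·q₀² = 121 − 135 = -14.
  k = 1: m = 11, d = 14, a = ⌊(11 + 11)/14⌋ = 1; p/q = (1·11 + 1)/(1·1 + 0) = 12/1; p² − 135·q² = 144 − 135 = 9.
  k = 2: m = 3, d = 9, a = ⌊(11 + 3)/9⌋ = 1; p/q = (1·12 + 11)/(1·1 + 1) = 23/2; p² − 135·q² = 529 − 540 = -11.
  k = 3: m = 6, d = 11, a = ⌊(11 + 6)/11⌋ = 1; p/q = (1·23 + 12)/(1·2 + 1) = 35/3; p² − 135·q² = 1225 − 1215 = 10.
  k = 4: m = 5, d = 10, a = ⌊(11 + 5)/10⌋ = 1; p/q = (1·35 + 23)/(1·3 + 2) = 58/5; p² − 135·q² = 3364 − 3375 = -11.
  k = 5: m = 5, d = 11, a = ⌊(11 + 5)/11⌋ = 1; p/q = (1·58 + 35)/(1·5 + 3) = 93/8; p² − 135·q² = 8649 − 8640 = 9.
  k = 6: m = 6, d = 9, a = ⌊(11 + 6)/9⌋ = 1; p/q = (1·93 + 58)/(1·8 + 5) = 151/13; p² − 135·q² = 22801 − 22815 = -14.
  k = 7: m = 3, d = 14, a = ⌊(11 + 3)/14⌋ = 1; p/q = (1·151 + 93)/(1·13 + 8) = 244/21; p² − 135·q² = 59536 − 59535 = 1.
  The first convergent with p² − 135·q² = 1 gives the fundamental solution (x₁, y₁) = (244, 21).
Step 2: Apply the recurrence (x_{n+1}, y_{n+1}) = (x₁x_n + 135y₁y_n, x₁y_n + y₁x_n) repeatedly.
  From (x_1, y_1) = (244, 21): x_2 = 244·244 + 135·21·21 = 119071; y_2 = 244·21 + 21·244 = 10248.
Step 3: Verify x_2² - 135·y_2² = 14177903041 - 14177903040 = 1 (should be 1). ✓

(x_1, y_1) = (244, 21); (x_2, y_2) = (119071, 10248).


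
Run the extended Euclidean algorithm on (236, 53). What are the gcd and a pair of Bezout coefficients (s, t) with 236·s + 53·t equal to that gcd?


Euclidean algorithm on (236, 53) — divide until remainder is 0:
  236 = 4 · 53 + 24
  53 = 2 · 24 + 5
  24 = 4 · 5 + 4
  5 = 1 · 4 + 1
  4 = 4 · 1 + 0
gcd(236, 53) = 1.
Track Bezout coefficients alongside the remainders: start with r₀ = 236 = a·1 + b·0 (s = 1, t = 0) and r₁ = 53 = a·0 + b·1 (s = 0, t = 1); each new remainder r_{k+1} = r_{k-1} − q_k·r_k inherits s_{k+1} = s_{k-1} − q_k·s_k, t_{k+1} = t_{k-1} − q_k·t_k, so r_k = a·s_k + b·t_k at every step:
  q = 4: r = 24, s = 1 − 4·0 = 1, t = 0 − 4·1 = -4  (check: 236·1 + 53·(-4) = 24)
  q = 2: r = 5, s = 0 − 2·1 = -2, t = 1 − 2·(-4) = 9  (check: 236·(-2) + 53·9 = 5)
  q = 4: r = 4, s = 1 − 4·(-2) = 9, t = -4 − 4·9 = -40  (check: 236·9 + 53·(-40) = 4)
  q = 1: r = 1, s = -2 − 1·9 = -11, t = 9 − 1·(-40) = 49  (check: 236·(-11) + 53·49 = 1)
The row with r = 1 (the gcd) gives the Bezout coefficients s = -11, t = 49.
Result: 236 · (-11) + 53 · (49) = 1.

gcd(236, 53) = 1; s = -11, t = 49 (check: 236·(-11) + 53·49 = 1).


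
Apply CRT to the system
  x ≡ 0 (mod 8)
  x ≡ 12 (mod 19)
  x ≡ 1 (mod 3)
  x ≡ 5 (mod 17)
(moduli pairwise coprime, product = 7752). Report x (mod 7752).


Product of moduli M = 8 · 19 · 3 · 17 = 7752.
Merge one congruence at a time:
  Start: x ≡ 0 (mod 8).
  Combine with x ≡ 12 (mod 19); new modulus lcm = 152.
    Write x = 0 + 8·t and substitute into x ≡ 12 (mod 19): 8·t ≡ 12 − 0 = 12 (mod 19).
    The inverse of 8 mod 19 is 12 (since 8·12 = 96 = 5·19 + 1), so t ≡ 12·12 = 144 ≡ 11 (mod 19).
    Then x = 0 + 8·11 = 88, valid modulo lcm(8, 19) = 152: x ≡ 88 (mod 152).
  Combine with x ≡ 1 (mod 3); new modulus lcm = 456.
    Write x = 88 + 152·t and substitute into x ≡ 1 (mod 3): 152·t ≡ 1 − 88 = -87 (mod 3).
    Reduce coefficients mod 3: 2·t ≡ 0 (mod 3).
    The inverse of 2 mod 3 is 2 (since 2·2 = 4 = 1·3 + 1), so t ≡ 2·0 = 0 ≡ 0 (mod 3).
    Then x = 88 + 152·0 = 88, valid modulo lcm(152, 3) = 456: x ≡ 88 (mod 456).
  Combine with x ≡ 5 (mod 17); new modulus lcm = 7752.
    Write x = 88 + 456·t and substitute into x ≡ 5 (mod 17): 456·t ≡ 5 − 88 = -83 (mod 17).
    Reduce coefficients mod 17: 14·t ≡ 2 (mod 17).
    The inverse of 14 mod 17 is 11 (since 14·11 = 154 = 9·17 + 1), so t ≡ 11·2 = 22 ≡ 5 (mod 17).
    Then x = 88 + 456·5 = 2368, valid modulo lcm(456, 17) = 7752: x ≡ 2368 (mod 7752).
Verify against each original: 2368 mod 8 = 0, 2368 mod 19 = 12, 2368 mod 3 = 1, 2368 mod 17 = 5.

x ≡ 2368 (mod 7752).


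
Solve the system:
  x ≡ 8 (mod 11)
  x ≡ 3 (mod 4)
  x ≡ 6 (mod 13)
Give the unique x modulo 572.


Moduli 11, 4, 13 are pairwise coprime; by CRT there is a unique solution modulo M = 11 · 4 · 13 = 572.
Solve pairwise, accumulating the modulus:
  Start with x ≡ 8 (mod 11).
  Combine with x ≡ 3 (mod 4): since gcd(11, 4) = 1, we get a unique residue mod 44.
    Write x = 8 + 11·t and substitute into x ≡ 3 (mod 4): 11·t ≡ 3 − 8 = -5 (mod 4).
    Reduce coefficients mod 4: 3·t ≡ 3 (mod 4).
    The inverse of 3 mod 4 is 3 (since 3·3 = 9 = 2·4 + 1), so t ≡ 3·3 = 9 ≡ 1 (mod 4).
    Then x = 8 + 11·1 = 19, valid modulo lcm(11, 4) = 44: x ≡ 19 (mod 44).
  Combine with x ≡ 6 (mod 13): since gcd(44, 13) = 1, we get a unique residue mod 572.
    Write x = 19 + 44·t and substitute into x ≡ 6 (mod 13): 44·t ≡ 6 − 19 = -13 (mod 13).
    Reduce coefficients mod 13: 5·t ≡ 0 (mod 13).
    The inverse of 5 mod 13 is 8 (since 5·8 = 40 = 3·13 + 1), so t ≡ 8·0 = 0 ≡ 0 (mod 13).
    Then x = 19 + 44·0 = 19, valid modulo lcm(44, 13) = 572: x ≡ 19 (mod 572).
Verify: 19 mod 11 = 8 ✓, 19 mod 4 = 3 ✓, 19 mod 13 = 6 ✓.

x ≡ 19 (mod 572).


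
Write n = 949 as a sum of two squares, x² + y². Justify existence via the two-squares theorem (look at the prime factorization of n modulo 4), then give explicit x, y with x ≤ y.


Step 1: Factor n = 949 = 13 · 73.
Step 2: Check the mod-4 condition on each prime factor: 13 ≡ 1 (mod 4), exponent 1; 73 ≡ 1 (mod 4), exponent 1.
All primes ≡ 3 (mod 4) appear to even exponent (or don't appear), so by the two-squares theorem n IS expressible as a sum of two squares.
Step 3: Build a representation. Here n = 13 · 73 is a product of primes ≡ 1 (mod 4). Each prime p ≡ 1 (mod 4) is itself a sum of two squares; find a² by testing p − a² for a perfect square:
  13: 13 − 1² = 12, 13 − 2² = 9 = 3² ⇒ 13 = 2² + 3².
  73: 73 − 1² = 72, 73 − 2² = 69, 73 − 3² = 64 = 8² ⇒ 73 = 3² + 8².
  Combine using the Brahmagupta–Fibonacci identity (a² + b²)(c² + d²) = (ac − bd)² + (ad + bc)² = (ac + bd)² + (ad − bc)²:
  13 · 73 = 949: from (2² + 3²)(3² + 8²), take (2·3 − 3·8, 2·8 + 3·3) = (6 − 24, 16 + 9) = (-18, 25); dropping signs (only squares matter) gives (18, 25); check 18² + 25² = 324 + 625 = 949 ✓.
Step 4: Order so x ≤ y and verify: 18² + 25² = 324 + 625 = 949 = n. ✓

n = 949 = 18² + 25² (one valid representation with x ≤ y).


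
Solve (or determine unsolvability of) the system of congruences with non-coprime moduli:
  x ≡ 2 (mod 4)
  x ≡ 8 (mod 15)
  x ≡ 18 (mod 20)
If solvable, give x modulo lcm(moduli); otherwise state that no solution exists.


Moduli 4, 15, 20 are not pairwise coprime, so CRT works modulo lcm(m_i) when all pairwise compatibility conditions hold.
Pairwise compatibility: gcd(m_i, m_j) must divide a_i - a_j for every pair.
Merge one congruence at a time:
  Start: x ≡ 2 (mod 4).
  Combine with x ≡ 8 (mod 15): gcd(4, 15) = 1; 8 - 2 = 6, which IS divisible by 1, so compatible.
    Write x = 2 + 4·t and substitute into x ≡ 8 (mod 15): 4·t ≡ 8 − 2 = 6 (mod 15).
    The inverse of 4 mod 15 is 4 (since 4·4 = 16 = 1·15 + 1), so t ≡ 4·6 = 24 ≡ 9 (mod 15).
    Then x = 2 + 4·9 = 38, valid modulo lcm(4, 15) = 60: x ≡ 38 (mod 60).
  Combine with x ≡ 18 (mod 20): gcd(60, 20) = 20; 18 - 38 = -20, which IS divisible by 20, so compatible.
    Write x = 38 + 60·t and substitute into x ≡ 18 (mod 20): 60·t ≡ 18 − 38 = -20 (mod 20).
    Divide the congruence (and modulus) by g = 20: 3·t ≡ -1 (mod 1).
    Modulo 1 every t works; take t = 0.
    Then x = 38 + 60·0 = 38, valid modulo lcm(60, 20) = 60: x ≡ 38 (mod 60).
Verify: 38 mod 4 = 2, 38 mod 15 = 8, 38 mod 20 = 18.

x ≡ 38 (mod 60).


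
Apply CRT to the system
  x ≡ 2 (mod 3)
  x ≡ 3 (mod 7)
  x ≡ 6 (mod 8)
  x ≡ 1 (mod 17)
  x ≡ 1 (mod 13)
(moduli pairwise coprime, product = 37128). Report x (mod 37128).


Product of moduli M = 3 · 7 · 8 · 17 · 13 = 37128.
Merge one congruence at a time:
  Start: x ≡ 2 (mod 3).
  Combine with x ≡ 3 (mod 7); new modulus lcm = 21.
    Write x = 2 + 3·t and substitute into x ≡ 3 (mod 7): 3·t ≡ 3 − 2 = 1 (mod 7).
    The inverse of 3 mod 7 is 5 (since 3·5 = 15 = 2·7 + 1), so t ≡ 5·1 = 5 ≡ 5 (mod 7).
    Then x = 2 + 3·5 = 17, valid modulo lcm(3, 7) = 21: x ≡ 17 (mod 21).
  Combine with x ≡ 6 (mod 8); new modulus lcm = 168.
    Write x = 17 + 21·t and substitute into x ≡ 6 (mod 8): 21·t ≡ 6 − 17 = -11 (mod 8).
    Reduce coefficients mod 8: 5·t ≡ 5 (mod 8).
    The inverse of 5 mod 8 is 5 (since 5·5 = 25 = 3·8 + 1), so t ≡ 5·5 = 25 ≡ 1 (mod 8).
    Then x = 17 + 21·1 = 38, valid modulo lcm(21, 8) = 168: x ≡ 38 (mod 168).
  Combine with x ≡ 1 (mod 17); new modulus lcm = 2856.
    Write x = 38 + 168·t and substitute into x ≡ 1 (mod 17): 168·t ≡ 1 − 38 = -37 (mod 17).
    Reduce coefficients mod 17: 15·t ≡ 14 (mod 17).
    The inverse of 15 mod 17 is 8 (since 15·8 = 120 = 7·17 + 1), so t ≡ 8·14 = 112 ≡ 10 (mod 17).
    Then x = 38 + 168·10 = 1718, valid modulo lcm(168, 17) = 2856: x ≡ 1718 (mod 2856).
  Combine with x ≡ 1 (mod 13); new modulus lcm = 37128.
    Write x = 1718 + 2856·t and substitute into x ≡ 1 (mod 13): 2856·t ≡ 1 − 1718 = -1717 (mod 13).
    Reduce coefficients mod 13: 9·t ≡ 12 (mod 13).
    The inverse of 9 mod 13 is 3 (since 9·3 = 27 = 2·13 + 1), so t ≡ 3·12 = 36 ≡ 10 (mod 13).
    Then x = 1718 + 2856·10 = 30278, valid modulo lcm(2856, 13) = 37128: x ≡ 30278 (mod 37128).
Verify against each original: 30278 mod 3 = 2, 30278 mod 7 = 3, 30278 mod 8 = 6, 30278 mod 17 = 1, 30278 mod 13 = 1.

x ≡ 30278 (mod 37128).


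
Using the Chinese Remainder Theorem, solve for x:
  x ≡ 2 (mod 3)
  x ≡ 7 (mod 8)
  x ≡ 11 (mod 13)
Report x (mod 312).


Moduli 3, 8, 13 are pairwise coprime; by CRT there is a unique solution modulo M = 3 · 8 · 13 = 312.
Solve pairwise, accumulating the modulus:
  Start with x ≡ 2 (mod 3).
  Combine with x ≡ 7 (mod 8): since gcd(3, 8) = 1, we get a unique residue mod 24.
    Write x = 2 + 3·t and substitute into x ≡ 7 (mod 8): 3·t ≡ 7 − 2 = 5 (mod 8).
    The inverse of 3 mod 8 is 3 (since 3·3 = 9 = 1·8 + 1), so t ≡ 3·5 = 15 ≡ 7 (mod 8).
    Then x = 2 + 3·7 = 23, valid modulo lcm(3, 8) = 24: x ≡ 23 (mod 24).
  Combine with x ≡ 11 (mod 13): since gcd(24, 13) = 1, we get a unique residue mod 312.
    Write x = 23 + 24·t and substitute into x ≡ 11 (mod 13): 24·t ≡ 11 − 23 = -12 (mod 13).
    Reduce coefficients mod 13: 11·t ≡ 1 (mod 13).
    The inverse of 11 mod 13 is 6 (since 11·6 = 66 = 5·13 + 1), so t ≡ 6·1 = 6 ≡ 6 (mod 13).
    Then x = 23 + 24·6 = 167, valid modulo lcm(24, 13) = 312: x ≡ 167 (mod 312).
Verify: 167 mod 3 = 2 ✓, 167 mod 8 = 7 ✓, 167 mod 13 = 11 ✓.

x ≡ 167 (mod 312).


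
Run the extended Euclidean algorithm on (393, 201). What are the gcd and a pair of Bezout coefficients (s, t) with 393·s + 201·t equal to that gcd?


Euclidean algorithm on (393, 201) — divide until remainder is 0:
  393 = 1 · 201 + 192
  201 = 1 · 192 + 9
  192 = 21 · 9 + 3
  9 = 3 · 3 + 0
gcd(393, 201) = 3.
Track Bezout coefficients alongside the remainders: start with r₀ = 393 = a·1 + b·0 (s = 1, t = 0) and r₁ = 201 = a·0 + b·1 (s = 0, t = 1); each new remainder r_{k+1} = r_{k-1} − q_k·r_k inherits s_{k+1} = s_{k-1} − q_k·s_k, t_{k+1} = t_{k-1} − q_k·t_k, so r_k = a·s_k + b·t_k at every step:
  q = 1: r = 192, s = 1 − 1·0 = 1, t = 0 − 1·1 = -1  (check: 393·1 + 201·(-1) = 192)
  q = 1: r = 9, s = 0 − 1·1 = -1, t = 1 − 1·(-1) = 2  (check: 393·(-1) + 201·2 = 9)
  q = 21: r = 3, s = 1 − 21·(-1) = 22, t = -1 − 21·2 = -43  (check: 393·22 + 201·(-43) = 3)
The row with r = 3 (the gcd) gives the Bezout coefficients s = 22, t = -43.
Result: 393 · (22) + 201 · (-43) = 3.

gcd(393, 201) = 3; s = 22, t = -43 (check: 393·22 + 201·(-43) = 3).


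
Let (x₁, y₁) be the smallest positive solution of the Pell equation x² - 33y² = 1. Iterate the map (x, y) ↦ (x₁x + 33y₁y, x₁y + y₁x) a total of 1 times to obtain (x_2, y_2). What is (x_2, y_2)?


Step 1: Find the fundamental solution (x₁, y₁) of x² - 33y² = 1.
  Expand √33 as a continued fraction. a₀ = ⌊√33⌋ = 5; iterate m_{k+1} = d_k·a_k − m_k, d_{k+1} = (33 − m_{k+1}²)/d_k, a_{k+1} = ⌊(a₀ + m_{k+1})/d_{k+1}⌋ (starting m₀ = 0, d₀ = 1), with convergents p_k = a_k·p_{k-1} + p_{k-2}, q_k = a_k·q_{k-1} + q_{k-2} (p₋₁ = 1, q₋₁ = 0):
  k = 0: a₀ = 5; p₀/q₀ = 5/1; p₀² − 33·q₀² = 25 − 33 = -8.
  k = 1: m = 5, d = 8, a = ⌊(5 + 5)/8⌋ = 1; p/q = (1·5 + 1)/(1·1 + 0) = 6/1; p² − 33·q² = 36 − 33 = 3.
  k = 2: m = 3, d = 3, a = ⌊(5 + 3)/3⌋ = 2; p/q = (2·6 + 5)/(2·1 + 1) = 17/3; p² − 33·q² = 289 − 297 = -8.
  k = 3: m = 3, d = 8, a = ⌊(5 + 3)/8⌋ = 1; p/q = (1·17 + 6)/(1·3 + 1) = 23/4; p² − 33·q² = 529 − 528 = 1.
  The first convergent with p² − 33·q² = 1 gives the fundamental solution (x₁, y₁) = (23, 4).
Step 2: Apply the recurrence (x_{n+1}, y_{n+1}) = (x₁x_n + 33y₁y_n, x₁y_n + y₁x_n) repeatedly.
  From (x_1, y_1) = (23, 4): x_2 = 23·23 + 33·4·4 = 1057; y_2 = 23·4 + 4·23 = 184.
Step 3: Verify x_2² - 33·y_2² = 1117249 - 1117248 = 1 (should be 1). ✓

(x_1, y_1) = (23, 4); (x_2, y_2) = (1057, 184).


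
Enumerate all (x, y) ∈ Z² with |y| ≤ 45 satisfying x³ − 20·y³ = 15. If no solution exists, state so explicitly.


The equation is x³ - 20y³ = 15. For fixed y, x³ = 20·y³ + 15, so a solution requires the RHS to be a perfect cube.
Strategy: iterate y from -45 to 45, compute RHS = 20·y³ + 15, and check whether it is a (positive or negative) perfect cube.
Check small values of y:
  y = 0: RHS = 15 is not a perfect cube.
  y = 1: RHS = 35 is not a perfect cube.
  y = -1: RHS = -5 is not a perfect cube.
  y = 2: RHS = 175 is not a perfect cube.
  y = -2: RHS = -145 is not a perfect cube.
  y = 3: RHS = 555 is not a perfect cube.
  y = -3: RHS = -525 is not a perfect cube.
Continuing the search up to |y| = 45 finds no solutions either.
No (x, y) in the scanned range satisfies the equation.

No integer solutions with |y| ≤ 45.
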